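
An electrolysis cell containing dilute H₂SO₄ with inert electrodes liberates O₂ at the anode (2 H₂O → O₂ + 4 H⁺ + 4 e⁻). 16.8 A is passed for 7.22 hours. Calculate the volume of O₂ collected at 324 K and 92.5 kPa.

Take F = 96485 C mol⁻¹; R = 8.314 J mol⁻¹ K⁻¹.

32.9 L

Q = I·t = 16.80 A × 25992 s = 436700 C.
n(e⁻) = Q/F = 436700 / 96485 = 4.526 mol.
4 electrons are transferred per O₂ molecule, so n(O₂) = 4.526 / 4 = 1.131 mol.
V = nRT/P = (1.131 × 8.314 × 324) / (92.5 × 10³ Pa) = 0.0329 m³ = 32.9 L.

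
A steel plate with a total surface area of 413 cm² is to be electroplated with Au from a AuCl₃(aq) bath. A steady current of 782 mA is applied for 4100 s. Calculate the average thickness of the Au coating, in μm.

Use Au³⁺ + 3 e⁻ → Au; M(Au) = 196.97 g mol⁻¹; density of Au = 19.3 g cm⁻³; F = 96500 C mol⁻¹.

2.74 μm

Q = I·t = 0.7820 × 4100.0 = 3206 C; n(e⁻) = 0.03322 mol.
n(Au) = n(e⁻)/3 = 0.01107 mol, so m = 0.01107 × 196.97 = 2.181 g.
Volume = m/ρ = 2.181 / 19.3 = 0.1130 cm³.
Thickness = V/A = 0.1130 / 413 = 2.74 × 10⁻⁴ cm = 2.74 μm.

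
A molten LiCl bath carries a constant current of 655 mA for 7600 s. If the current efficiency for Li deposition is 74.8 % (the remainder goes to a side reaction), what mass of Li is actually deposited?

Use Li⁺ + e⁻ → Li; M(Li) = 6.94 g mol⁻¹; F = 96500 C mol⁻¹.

0.268 g

Q = I·t = 0.6550 × 7600.0 = 4978 C.
n(e⁻) = 4978/96500 = 0.05159 mol; theoretically n(Li) = 0.05159/1 = 0.05159 mol, m_theo = 0.3580 g.
At 74.8 % efficiency, m_actual = 0.748 × 0.3580 = 0.268 g.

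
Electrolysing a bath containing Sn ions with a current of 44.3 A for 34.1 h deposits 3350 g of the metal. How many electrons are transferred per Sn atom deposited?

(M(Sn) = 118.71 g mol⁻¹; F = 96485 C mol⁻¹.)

2

Q = I·t = 44.30 A × 122760 s = 5438000 C, so n(e⁻) = 5438000/96485 = 56.36 mol.
n(Sn) deposited = 3350 / 118.71 = 28.22 mol.
Electrons per atom = n(e⁻)/n(Sn) = 56.36 / 28.22 = 2.00 ≈ 2, so the ion is Sn²⁺.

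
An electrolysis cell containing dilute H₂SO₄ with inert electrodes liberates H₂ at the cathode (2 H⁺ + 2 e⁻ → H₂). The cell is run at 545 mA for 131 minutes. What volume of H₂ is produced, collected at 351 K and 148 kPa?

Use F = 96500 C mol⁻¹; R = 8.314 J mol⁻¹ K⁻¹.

0.438 L

Q = I·t = 0.5450 A × 7860.0 s = 4284 C.
n(e⁻) = Q/F = 4284 / 96500 = 0.04439 mol.
2 electrons are transferred per H₂ molecule, so n(H₂) = 0.04439 / 2 = 0.02220 mol.
V = nRT/P = (0.02220 × 8.314 × 351) / (148 × 10³ Pa) = 4.38 × 10⁻⁴ m³ = 0.438 L.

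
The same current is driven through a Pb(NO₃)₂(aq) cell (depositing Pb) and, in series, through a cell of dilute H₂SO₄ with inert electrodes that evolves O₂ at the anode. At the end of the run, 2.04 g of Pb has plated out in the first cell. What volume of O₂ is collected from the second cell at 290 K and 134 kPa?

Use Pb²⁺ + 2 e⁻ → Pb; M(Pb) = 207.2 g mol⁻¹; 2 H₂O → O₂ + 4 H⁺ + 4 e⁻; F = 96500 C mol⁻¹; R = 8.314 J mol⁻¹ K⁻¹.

n(Pb) = 2.04 / 207.2 = 0.009846 mol, so n(e⁻) = 2 × 0.009846 = 0.01969 mol.
The cells are in series, so the same 0.01969 mol of electrons passes through the second cell.
2 H₂O → O₂ + 4 H⁺ + 4 e⁻ — 4 mol e⁻ per mol O₂, so n(O₂) = 0.01969/4 = 0.004923 mol.
V = nRT/P = (0.004923 × 8.314 × 290) / (134 × 10³) = 8.86 × 10⁻⁵ m³ = 0.0886 L.

0.0886 L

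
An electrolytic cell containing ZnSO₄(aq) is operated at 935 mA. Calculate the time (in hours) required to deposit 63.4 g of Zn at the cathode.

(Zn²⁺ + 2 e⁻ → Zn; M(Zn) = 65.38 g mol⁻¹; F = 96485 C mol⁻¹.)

n(Zn) = m/M = 63.4 / 65.38 = 0.9697 mol.
Each Zn atom requires 2 electrons, so n(e⁻) = 2 × 0.9697 = 1.939 mol.
Q = n(e⁻)·F = 1.939 × 96485 = 187100 C.
t = Q/I = 187100 / 0.9350 A = 200100 s = 55.6 h.

55.6 h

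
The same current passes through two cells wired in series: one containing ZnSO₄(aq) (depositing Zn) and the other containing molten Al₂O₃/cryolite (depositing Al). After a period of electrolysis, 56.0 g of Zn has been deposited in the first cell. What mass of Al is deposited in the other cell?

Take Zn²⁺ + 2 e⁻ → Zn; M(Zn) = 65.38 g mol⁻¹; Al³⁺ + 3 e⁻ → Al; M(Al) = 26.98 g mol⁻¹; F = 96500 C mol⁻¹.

n(Zn) = 56.0 / 65.38 = 0.8565 mol.
Since Zn²⁺ + 2 e⁻ → Zn, n(e⁻) passed = 2 × 0.8565 = 1.713 mol.
Cells in series carry the same charge, so the same 1.713 mol of electrons passes through cell 2.
Al³⁺ + 3 e⁻ → Al, so n(Al) = 1.713 / 3 = 0.5710 mol.
m(Al) = 0.5710 × 26.98 = 15.4 g.

15.4 g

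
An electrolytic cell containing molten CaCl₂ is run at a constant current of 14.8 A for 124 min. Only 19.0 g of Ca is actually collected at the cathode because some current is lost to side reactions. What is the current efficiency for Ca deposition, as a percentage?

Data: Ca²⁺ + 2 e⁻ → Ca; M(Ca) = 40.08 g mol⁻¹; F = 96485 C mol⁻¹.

Q = I·t = 14.80 × 7440.0 = 110100 C; n(e⁻) = 110100/96485 = 1.141 mol.
Theoretical n(Ca) = n(e⁻)/2 = 0.5706 mol, i.e. m_theo = 0.5706 × 40.08 = 22.87 g.
Efficiency = m_actual / m_theo = 19.0 / 22.87 = 83.1 %.

83.1 %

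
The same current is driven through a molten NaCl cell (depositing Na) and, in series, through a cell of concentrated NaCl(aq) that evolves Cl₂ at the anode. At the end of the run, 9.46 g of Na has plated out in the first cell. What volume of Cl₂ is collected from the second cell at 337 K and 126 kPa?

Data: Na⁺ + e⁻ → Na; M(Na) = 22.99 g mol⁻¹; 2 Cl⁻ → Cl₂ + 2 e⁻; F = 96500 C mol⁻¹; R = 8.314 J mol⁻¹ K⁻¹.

4.58 L

n(Na) = 9.46 / 22.99 = 0.4115 mol, so n(e⁻) = 1 × 0.4115 = 0.4115 mol.
The cells are in series, so the same 0.4115 mol of electrons passes through the second cell.
2 Cl⁻ → Cl₂ + 2 e⁻ — 2 mol e⁻ per mol Cl₂, so n(Cl₂) = 0.4115/2 = 0.2057 mol.
V = nRT/P = (0.2057 × 8.314 × 337) / (126 × 10³) = 0.00458 m³ = 4.58 L.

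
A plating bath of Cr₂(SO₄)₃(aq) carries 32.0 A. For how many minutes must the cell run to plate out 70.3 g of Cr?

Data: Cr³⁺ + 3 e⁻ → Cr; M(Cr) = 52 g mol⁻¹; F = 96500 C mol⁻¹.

n(Cr) = m/M = 70.3 / 52 = 1.352 mol.
Each Cr atom requires 3 electrons, so n(e⁻) = 3 × 1.352 = 4.056 mol.
Q = n(e⁻)·F = 4.056 × 96500 = 391400 C.
t = Q/I = 391400 / 32.00 A = 12230 s = 204 min.

204 min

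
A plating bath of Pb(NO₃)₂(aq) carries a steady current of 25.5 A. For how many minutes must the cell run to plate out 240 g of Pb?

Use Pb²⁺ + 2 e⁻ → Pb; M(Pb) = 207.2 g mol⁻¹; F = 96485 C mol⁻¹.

n(Pb) = m/M = 240 / 207.2 = 1.158 mol.
Each Pb atom requires 2 electrons, so n(e⁻) = 2 × 1.158 = 2.317 mol.
Q = n(e⁻)·F = 2.317 × 96485 = 223500 C.
t = Q/I = 223500 / 25.50 A = 8765 s = 146 min.

146 min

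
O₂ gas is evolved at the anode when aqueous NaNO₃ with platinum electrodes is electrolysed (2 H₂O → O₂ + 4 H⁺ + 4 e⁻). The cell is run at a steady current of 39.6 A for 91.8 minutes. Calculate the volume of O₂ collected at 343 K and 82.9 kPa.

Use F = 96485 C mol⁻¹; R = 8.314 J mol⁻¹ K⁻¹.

19.4 L

Q = I·t = 39.60 A × 5508.0 s = 218100 C.
n(e⁻) = Q/F = 218100 / 96485 = 2.261 mol.
4 electrons are transferred per O₂ molecule, so n(O₂) = 2.261 / 4 = 0.5652 mol.
V = nRT/P = (0.5652 × 8.314 × 343) / (82.9 × 10³ Pa) = 0.0194 m³ = 19.4 L.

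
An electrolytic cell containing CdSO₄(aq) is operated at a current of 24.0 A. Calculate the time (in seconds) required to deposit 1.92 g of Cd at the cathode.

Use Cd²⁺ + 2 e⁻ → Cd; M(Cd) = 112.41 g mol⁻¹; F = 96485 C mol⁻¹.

n(Cd) = m/M = 1.92 / 112.41 = 0.01708 mol.
Each Cd atom requires 2 electrons, so n(e⁻) = 2 × 0.01708 = 0.03416 mol.
Q = n(e⁻)·F = 0.03416 × 96485 = 3296 C.
t = Q/I = 3296 / 24.00 A = 137.3 s.

137 s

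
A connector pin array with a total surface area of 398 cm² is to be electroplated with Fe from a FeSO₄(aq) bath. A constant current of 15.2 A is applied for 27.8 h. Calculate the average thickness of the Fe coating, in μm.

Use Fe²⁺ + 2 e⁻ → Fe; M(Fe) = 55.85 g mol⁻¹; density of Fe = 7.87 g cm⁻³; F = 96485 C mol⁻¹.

1410 μm

Q = I·t = 15.20 × 100080 = 1521000 C; n(e⁻) = 15.77 mol.
n(Fe) = n(e⁻)/2 = 7.883 mol, so m = 7.883 × 55.85 = 440.3 g.
Volume = m/ρ = 440.3 / 7.87 = 55.94 cm³.
Thickness = V/A = 55.94 / 398 = 0.141 cm = 1410 μm.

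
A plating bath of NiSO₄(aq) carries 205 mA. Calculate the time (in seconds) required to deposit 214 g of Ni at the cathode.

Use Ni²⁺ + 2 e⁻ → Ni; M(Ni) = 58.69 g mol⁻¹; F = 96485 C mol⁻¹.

n(Ni) = m/M = 214 / 58.69 = 3.646 mol.
Each Ni atom requires 2 electrons, so n(e⁻) = 2 × 3.646 = 7.293 mol.
Q = n(e⁻)·F = 7.293 × 96485 = 703600 C.
t = Q/I = 703600 / 0.2050 A = 3432000 s.

3.43 × 10⁶ s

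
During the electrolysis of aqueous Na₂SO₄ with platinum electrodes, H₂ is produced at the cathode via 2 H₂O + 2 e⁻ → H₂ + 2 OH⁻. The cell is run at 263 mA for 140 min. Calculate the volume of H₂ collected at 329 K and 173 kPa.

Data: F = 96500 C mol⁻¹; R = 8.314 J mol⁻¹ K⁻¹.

0.181 L

Q = I·t = 0.2630 A × 8400.0 s = 2209 C.
n(e⁻) = Q/F = 2209 / 96500 = 0.02289 mol.
2 electrons are transferred per H₂ molecule, so n(H₂) = 0.02289 / 2 = 0.01145 mol.
V = nRT/P = (0.01145 × 8.314 × 329) / (173 × 10³ Pa) = 1.81 × 10⁻⁴ m³ = 0.181 L.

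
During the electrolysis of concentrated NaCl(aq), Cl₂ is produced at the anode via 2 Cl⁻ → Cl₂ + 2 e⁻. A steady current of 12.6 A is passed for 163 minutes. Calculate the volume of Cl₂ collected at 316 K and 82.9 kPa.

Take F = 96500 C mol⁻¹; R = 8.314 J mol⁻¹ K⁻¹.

Q = I·t = 12.60 A × 9780.0 s = 123200 C.
n(e⁻) = Q/F = 123200 / 96500 = 1.277 mol.
2 electrons are transferred per Cl₂ molecule, so n(Cl₂) = 1.277 / 2 = 0.6385 mol.
V = nRT/P = (0.6385 × 8.314 × 316) / (82.9 × 10³ Pa) = 0.0202 m³ = 20.2 L.

20.2 L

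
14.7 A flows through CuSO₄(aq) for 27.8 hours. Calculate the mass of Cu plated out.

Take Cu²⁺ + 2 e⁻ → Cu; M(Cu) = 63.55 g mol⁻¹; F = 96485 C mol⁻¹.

Q = I·t = 14.70 A × 100080 s = 1471000 C.
n(e⁻) = Q/F = 1471000 / 96485 = 15.25 mol.
Cu²⁺ + 2 e⁻ → Cu, so n(Cu) = n(e⁻)/2 = 7.624 mol.
m = n·M = 7.624 × 63.55 = 484 g.

484 g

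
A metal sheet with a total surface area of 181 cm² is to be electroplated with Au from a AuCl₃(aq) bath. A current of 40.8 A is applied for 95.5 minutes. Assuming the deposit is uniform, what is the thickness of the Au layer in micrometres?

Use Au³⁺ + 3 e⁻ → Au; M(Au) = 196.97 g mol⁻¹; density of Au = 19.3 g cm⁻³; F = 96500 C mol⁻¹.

455 μm

Q = I·t = 40.80 × 5730.0 = 233800 C; n(e⁻) = 2.423 mol.
n(Au) = n(e⁻)/3 = 0.8075 mol, so m = 0.8075 × 196.97 = 159.1 g.
Volume = m/ρ = 159.1 / 19.3 = 8.242 cm³.
Thickness = V/A = 8.242 / 181 = 0.0455 cm = 455 μm.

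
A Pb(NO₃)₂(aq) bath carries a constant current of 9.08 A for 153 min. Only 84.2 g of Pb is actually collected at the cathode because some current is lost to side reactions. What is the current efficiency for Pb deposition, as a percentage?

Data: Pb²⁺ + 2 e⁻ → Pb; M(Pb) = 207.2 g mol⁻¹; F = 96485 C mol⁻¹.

Q = I·t = 9.080 × 9180.0 = 83350 C; n(e⁻) = 83350/96485 = 0.8639 mol.
Theoretical n(Pb) = n(e⁻)/2 = 0.4320 mol, i.e. m_theo = 0.4320 × 207.2 = 89.50 g.
Efficiency = m_actual / m_theo = 84.2 / 89.50 = 94.1 %.

94.1 %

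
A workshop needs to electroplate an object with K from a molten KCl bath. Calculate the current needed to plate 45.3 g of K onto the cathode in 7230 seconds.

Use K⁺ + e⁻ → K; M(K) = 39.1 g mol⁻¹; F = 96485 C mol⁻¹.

15.5 A

n(K) = 45.3 / 39.1 = 1.159 mol.
n(e⁻) = 1 × 1.159 = 1.159 mol.
Q = n(e⁻)·F = 1.159 × 96485 = 111800 C.
I = Q/t = 111800 / 7230.0 s = 15.5 A.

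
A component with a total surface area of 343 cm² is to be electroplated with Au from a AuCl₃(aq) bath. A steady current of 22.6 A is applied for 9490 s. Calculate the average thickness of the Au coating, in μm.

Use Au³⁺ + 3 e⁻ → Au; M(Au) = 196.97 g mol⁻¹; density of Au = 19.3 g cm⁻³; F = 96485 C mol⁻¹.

220 μm

Q = I·t = 22.60 × 9490.0 = 214500 C; n(e⁻) = 2.223 mol.
n(Au) = n(e⁻)/3 = 0.7410 mol, so m = 0.7410 × 196.97 = 145.9 g.
Volume = m/ρ = 145.9 / 19.3 = 7.562 cm³.
Thickness = V/A = 7.562 / 343 = 0.0220 cm = 220 μm.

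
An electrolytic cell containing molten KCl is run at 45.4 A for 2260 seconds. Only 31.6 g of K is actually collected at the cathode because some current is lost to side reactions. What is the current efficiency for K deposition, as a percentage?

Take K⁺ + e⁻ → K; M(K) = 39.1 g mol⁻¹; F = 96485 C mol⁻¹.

Q = I·t = 45.40 × 2260.0 = 102600 C; n(e⁻) = 102600/96485 = 1.063 mol.
Theoretical n(K) = n(e⁻)/1 = 1.063 mol, i.e. m_theo = 1.063 × 39.1 = 41.58 g.
Efficiency = m_actual / m_theo = 31.6 / 41.58 = 76.0 %.

76.0 %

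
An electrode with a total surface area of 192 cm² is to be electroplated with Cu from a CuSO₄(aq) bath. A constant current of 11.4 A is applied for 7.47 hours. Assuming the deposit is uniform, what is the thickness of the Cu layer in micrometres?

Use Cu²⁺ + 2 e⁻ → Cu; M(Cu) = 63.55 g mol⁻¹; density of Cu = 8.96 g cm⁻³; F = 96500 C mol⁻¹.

Q = I·t = 11.40 × 26892 = 306600 C; n(e⁻) = 3.177 mol.
n(Cu) = n(e⁻)/2 = 1.588 mol, so m = 1.588 × 63.55 = 100.9 g.
Volume = m/ρ = 100.9 / 8.96 = 11.27 cm³.
Thickness = V/A = 11.27 / 192 = 0.0587 cm = 587 μm.

587 μm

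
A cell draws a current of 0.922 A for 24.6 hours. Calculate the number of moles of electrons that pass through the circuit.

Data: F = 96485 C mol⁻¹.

Q = I·t = 0.9220 A × 88560 s = 81650 C.
n(e⁻) = Q/F = 81650 / 96485 = 0.846 mol.

0.846 mol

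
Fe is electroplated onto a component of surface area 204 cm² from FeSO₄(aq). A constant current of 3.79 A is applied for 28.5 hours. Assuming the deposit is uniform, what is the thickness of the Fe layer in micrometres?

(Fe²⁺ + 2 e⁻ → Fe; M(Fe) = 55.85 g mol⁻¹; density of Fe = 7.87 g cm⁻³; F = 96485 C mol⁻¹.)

701 μm

Q = I·t = 3.790 × 102600 = 388900 C; n(e⁻) = 4.030 mol.
n(Fe) = n(e⁻)/2 = 2.015 mol, so m = 2.015 × 55.85 = 112.5 g.
Volume = m/ρ = 112.5 / 7.87 = 14.30 cm³.
Thickness = V/A = 14.30 / 204 = 0.0701 cm = 701 μm.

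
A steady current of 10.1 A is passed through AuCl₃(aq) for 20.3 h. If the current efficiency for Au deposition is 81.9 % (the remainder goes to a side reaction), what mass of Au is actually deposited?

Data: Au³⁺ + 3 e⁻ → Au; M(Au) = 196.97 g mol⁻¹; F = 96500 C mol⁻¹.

411 g

Q = I·t = 10.10 × 73080 = 738100 C.
n(e⁻) = 738100/96500 = 7.649 mol; theoretically n(Au) = 7.649/3 = 2.550 mol, m_theo = 502.2 g.
At 81.9 % efficiency, m_actual = 0.819 × 502.2 = 411 g.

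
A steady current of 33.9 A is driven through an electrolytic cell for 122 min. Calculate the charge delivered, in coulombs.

2.48 × 10⁵ C

Q = I·t = 33.90 A × 7320.0 s = 2.48 × 10⁵ C.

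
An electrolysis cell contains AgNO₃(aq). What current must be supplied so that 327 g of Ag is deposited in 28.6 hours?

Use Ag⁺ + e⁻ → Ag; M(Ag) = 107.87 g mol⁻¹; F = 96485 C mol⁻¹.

2.84 A

n(Ag) = 327 / 107.87 = 3.031 mol.
n(e⁻) = 1 × 3.031 = 3.031 mol.
Q = n(e⁻)·F = 3.031 × 96485 = 292500 C.
I = Q/t = 292500 / 102960 s = 2.84 A.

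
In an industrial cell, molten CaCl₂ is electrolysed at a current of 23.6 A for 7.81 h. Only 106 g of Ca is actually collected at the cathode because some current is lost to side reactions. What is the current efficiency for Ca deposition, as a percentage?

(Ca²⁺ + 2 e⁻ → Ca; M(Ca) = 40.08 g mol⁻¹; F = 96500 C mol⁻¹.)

Q = I·t = 23.60 × 28116 = 663500 C; n(e⁻) = 663500/96500 = 6.876 mol.
Theoretical n(Ca) = n(e⁻)/2 = 3.438 mol, i.e. m_theo = 3.438 × 40.08 = 137.8 g.
Efficiency = m_actual / m_theo = 106 / 137.8 = 76.9 %.

76.9 %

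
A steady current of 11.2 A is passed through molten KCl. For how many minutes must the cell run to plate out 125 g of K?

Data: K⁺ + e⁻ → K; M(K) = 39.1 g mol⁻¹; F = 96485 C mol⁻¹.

459 min

n(K) = m/M = 125 / 39.1 = 3.197 mol.
Each K atom requires 1 electron, so n(e⁻) = 1 × 3.197 = 3.197 mol.
Q = n(e⁻)·F = 3.197 × 96485 = 308500 C.
t = Q/I = 308500 / 11.20 A = 27540 s = 459 min.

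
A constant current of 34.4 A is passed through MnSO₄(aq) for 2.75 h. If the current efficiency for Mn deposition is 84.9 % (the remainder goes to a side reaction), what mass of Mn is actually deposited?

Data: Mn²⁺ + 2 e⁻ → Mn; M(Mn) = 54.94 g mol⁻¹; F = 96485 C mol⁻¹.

Q = I·t = 34.40 × 9900.0 = 340600 C.
n(e⁻) = 340600/96485 = 3.530 mol; theoretically n(Mn) = 3.530/2 = 1.765 mol, m_theo = 96.96 g.
At 84.9 % efficiency, m_actual = 0.849 × 96.96 = 82.3 g.

82.3 g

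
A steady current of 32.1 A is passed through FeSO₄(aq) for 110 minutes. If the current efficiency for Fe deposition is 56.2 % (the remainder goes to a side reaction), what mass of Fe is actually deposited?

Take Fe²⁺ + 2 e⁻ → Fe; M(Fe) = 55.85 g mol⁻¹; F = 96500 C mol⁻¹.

34.5 g

Q = I·t = 32.10 × 6600.0 = 211900 C.
n(e⁻) = 211900/96500 = 2.195 mol; theoretically n(Fe) = 2.195/2 = 1.098 mol, m_theo = 61.31 g.
At 56.2 % efficiency, m_actual = 0.562 × 61.31 = 34.5 g.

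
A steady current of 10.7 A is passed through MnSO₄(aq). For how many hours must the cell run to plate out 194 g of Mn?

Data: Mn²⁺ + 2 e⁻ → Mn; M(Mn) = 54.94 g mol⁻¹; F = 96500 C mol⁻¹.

17.7 h

n(Mn) = m/M = 194 / 54.94 = 3.531 mol.
Each Mn atom requires 2 electrons, so n(e⁻) = 2 × 3.531 = 7.062 mol.
Q = n(e⁻)·F = 7.062 × 96500 = 681500 C.
t = Q/I = 681500 / 10.70 A = 63690 s = 17.7 h.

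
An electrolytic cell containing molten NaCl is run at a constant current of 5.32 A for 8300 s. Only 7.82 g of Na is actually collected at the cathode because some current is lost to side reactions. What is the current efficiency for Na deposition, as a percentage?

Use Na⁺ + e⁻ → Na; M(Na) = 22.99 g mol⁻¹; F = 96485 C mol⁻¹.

74.3 %

Q = I·t = 5.320 × 8300.0 = 44160 C; n(e⁻) = 44160/96485 = 0.4576 mol.
Theoretical n(Na) = n(e⁻)/1 = 0.4576 mol, i.e. m_theo = 0.4576 × 22.99 = 10.52 g.
Efficiency = m_actual / m_theo = 7.82 / 10.52 = 74.3 %.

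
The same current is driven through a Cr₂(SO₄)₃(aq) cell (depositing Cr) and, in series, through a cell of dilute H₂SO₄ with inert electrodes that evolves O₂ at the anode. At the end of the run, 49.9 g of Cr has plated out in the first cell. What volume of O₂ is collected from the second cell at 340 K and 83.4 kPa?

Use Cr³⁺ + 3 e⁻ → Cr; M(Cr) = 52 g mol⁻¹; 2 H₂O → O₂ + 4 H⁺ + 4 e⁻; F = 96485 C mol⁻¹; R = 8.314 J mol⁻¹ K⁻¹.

24.4 L

n(Cr) = 49.9 / 52 = 0.9596 mol, so n(e⁻) = 3 × 0.9596 = 2.879 mol.
The cells are in series, so the same 2.879 mol of electrons passes through the second cell.
2 H₂O → O₂ + 4 H⁺ + 4 e⁻ — 4 mol e⁻ per mol O₂, so n(O₂) = 2.879/4 = 0.7197 mol.
V = nRT/P = (0.7197 × 8.314 × 340) / (83.4 × 10³) = 0.0244 m³ = 24.4 L.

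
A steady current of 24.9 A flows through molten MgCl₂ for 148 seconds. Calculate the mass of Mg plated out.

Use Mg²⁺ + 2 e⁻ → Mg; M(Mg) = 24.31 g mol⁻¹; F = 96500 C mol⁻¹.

Q = I·t = 24.90 A × 148.00 s = 3685 C.
n(e⁻) = Q/F = 3685 / 96500 = 0.03819 mol.
Mg²⁺ + 2 e⁻ → Mg, so n(Mg) = n(e⁻)/2 = 0.01909 mol.
m = n·M = 0.01909 × 24.31 = 0.464 g.

0.464 g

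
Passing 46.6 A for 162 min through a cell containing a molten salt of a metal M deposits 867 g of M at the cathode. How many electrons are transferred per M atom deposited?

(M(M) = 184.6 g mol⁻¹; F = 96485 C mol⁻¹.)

1

Q = I·t = 46.60 A × 9720.0 s = 453000 C, so n(e⁻) = 453000/96485 = 4.695 mol.
n(M) deposited = 867 / 184.6 = 4.697 mol.
Electrons per atom = n(e⁻)/n(M) = 4.695 / 4.697 = 1.00 ≈ 1, so the ion is M⁺.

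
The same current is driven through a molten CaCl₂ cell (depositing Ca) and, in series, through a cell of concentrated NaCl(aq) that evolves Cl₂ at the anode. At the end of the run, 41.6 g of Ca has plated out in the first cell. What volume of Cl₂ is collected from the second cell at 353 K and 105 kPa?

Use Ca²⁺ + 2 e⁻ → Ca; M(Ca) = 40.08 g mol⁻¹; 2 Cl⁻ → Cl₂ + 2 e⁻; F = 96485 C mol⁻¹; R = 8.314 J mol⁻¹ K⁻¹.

29.0 L

n(Ca) = 41.6 / 40.08 = 1.038 mol, so n(e⁻) = 2 × 1.038 = 2.076 mol.
The cells are in series, so the same 2.076 mol of electrons passes through the second cell.
2 Cl⁻ → Cl₂ + 2 e⁻ — 2 mol e⁻ per mol Cl₂, so n(Cl₂) = 2.076/2 = 1.038 mol.
V = nRT/P = (1.038 × 8.314 × 353) / (105 × 10³) = 0.0290 m³ = 29.0 L.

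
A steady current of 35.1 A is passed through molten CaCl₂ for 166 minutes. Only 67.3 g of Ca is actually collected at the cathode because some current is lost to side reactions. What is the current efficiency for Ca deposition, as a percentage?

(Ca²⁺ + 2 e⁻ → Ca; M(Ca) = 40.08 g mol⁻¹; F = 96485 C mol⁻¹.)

Q = I·t = 35.10 × 9960.0 = 349600 C; n(e⁻) = 349600/96485 = 3.623 mol.
Theoretical n(Ca) = n(e⁻)/2 = 1.812 mol, i.e. m_theo = 1.812 × 40.08 = 72.61 g.
Efficiency = m_actual / m_theo = 67.3 / 72.61 = 92.7 %.

92.7 %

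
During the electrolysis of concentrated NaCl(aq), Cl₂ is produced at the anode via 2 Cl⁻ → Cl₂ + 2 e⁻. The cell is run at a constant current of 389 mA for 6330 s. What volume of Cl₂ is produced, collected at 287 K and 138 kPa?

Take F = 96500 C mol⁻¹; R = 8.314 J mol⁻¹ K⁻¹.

Q = I·t = 0.3890 A × 6330.0 s = 2462 C.
n(e⁻) = Q/F = 2462 / 96500 = 0.02552 mol.
2 electrons are transferred per Cl₂ molecule, so n(Cl₂) = 0.02552 / 2 = 0.01276 mol.
V = nRT/P = (0.01276 × 8.314 × 287) / (138 × 10³ Pa) = 2.21 × 10⁻⁴ m³ = 0.221 L.

0.221 L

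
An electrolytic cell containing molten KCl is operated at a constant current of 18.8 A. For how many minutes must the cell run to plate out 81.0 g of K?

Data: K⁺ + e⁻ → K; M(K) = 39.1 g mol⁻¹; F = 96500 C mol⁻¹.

n(K) = m/M = 81.0 / 39.1 = 2.072 mol.
Each K atom requires 1 electron, so n(e⁻) = 1 × 2.072 = 2.072 mol.
Q = n(e⁻)·F = 2.072 × 96500 = 199900 C.
t = Q/I = 199900 / 18.80 A = 10630 s = 177 min.

177 min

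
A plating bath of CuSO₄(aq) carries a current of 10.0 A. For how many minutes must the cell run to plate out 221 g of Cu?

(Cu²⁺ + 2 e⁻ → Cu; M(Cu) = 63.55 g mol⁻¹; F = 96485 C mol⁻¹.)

n(Cu) = m/M = 221 / 63.55 = 3.478 mol.
Each Cu atom requires 2 electrons, so n(e⁻) = 2 × 3.478 = 6.955 mol.
Q = n(e⁻)·F = 6.955 × 96485 = 671100 C.
t = Q/I = 671100 / 10.00 A = 67110 s = 1120 min.

1120 min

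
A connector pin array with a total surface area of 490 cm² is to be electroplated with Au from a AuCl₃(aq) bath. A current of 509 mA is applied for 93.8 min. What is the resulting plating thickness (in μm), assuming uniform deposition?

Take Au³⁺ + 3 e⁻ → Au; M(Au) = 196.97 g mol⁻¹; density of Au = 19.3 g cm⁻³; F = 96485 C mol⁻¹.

2.06 μm

Q = I·t = 0.5090 × 5628.0 = 2865 C; n(e⁻) = 0.02969 mol.
n(Au) = n(e⁻)/3 = 0.009897 mol, so m = 0.009897 × 196.97 = 1.949 g.
Volume = m/ρ = 1.949 / 19.3 = 0.1010 cm³.
Thickness = V/A = 0.1010 / 490 = 2.06 × 10⁻⁴ cm = 2.06 μm.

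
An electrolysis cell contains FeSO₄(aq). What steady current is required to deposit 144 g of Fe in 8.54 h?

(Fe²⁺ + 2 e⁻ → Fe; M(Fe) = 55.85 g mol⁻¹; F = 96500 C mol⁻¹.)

n(Fe) = 144 / 55.85 = 2.578 mol.
n(e⁻) = 2 × 2.578 = 5.157 mol.
Q = n(e⁻)·F = 5.157 × 96500 = 497600 C.
I = Q/t = 497600 / 30744 s = 16.2 A.

16.2 A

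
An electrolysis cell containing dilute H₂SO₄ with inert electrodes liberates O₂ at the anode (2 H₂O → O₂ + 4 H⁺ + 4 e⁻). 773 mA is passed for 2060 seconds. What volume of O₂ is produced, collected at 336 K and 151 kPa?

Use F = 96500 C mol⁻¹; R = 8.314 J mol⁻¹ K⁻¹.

0.0763 L

Q = I·t = 0.7730 A × 2060.0 s = 1592 C.
n(e⁻) = Q/F = 1592 / 96500 = 0.01650 mol.
4 electrons are transferred per O₂ molecule, so n(O₂) = 0.01650 / 4 = 0.004125 mol.
V = nRT/P = (0.004125 × 8.314 × 336) / (151 × 10³ Pa) = 7.63 × 10⁻⁵ m³ = 0.0763 L.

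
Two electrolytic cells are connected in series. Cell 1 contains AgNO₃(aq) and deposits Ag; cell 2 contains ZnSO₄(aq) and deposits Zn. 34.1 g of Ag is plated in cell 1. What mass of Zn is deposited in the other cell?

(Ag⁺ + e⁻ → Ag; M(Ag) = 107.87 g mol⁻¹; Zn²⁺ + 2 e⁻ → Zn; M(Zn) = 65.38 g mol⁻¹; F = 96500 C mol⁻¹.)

n(Ag) = 34.1 / 107.87 = 0.3161 mol.
Since Ag⁺ + e⁻ → Ag, n(e⁻) passed = 1 × 0.3161 = 0.3161 mol.
Cells in series carry the same charge, so the same 0.3161 mol of electrons passes through cell 2.
Zn²⁺ + 2 e⁻ → Zn, so n(Zn) = 0.3161 / 2 = 0.1581 mol.
m(Zn) = 0.1581 × 65.38 = 10.3 g.

10.3 g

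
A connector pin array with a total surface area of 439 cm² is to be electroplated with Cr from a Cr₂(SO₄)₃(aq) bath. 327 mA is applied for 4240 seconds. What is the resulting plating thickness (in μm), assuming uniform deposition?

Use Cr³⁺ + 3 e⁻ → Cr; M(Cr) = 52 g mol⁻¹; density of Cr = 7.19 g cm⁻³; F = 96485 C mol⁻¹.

0.789 μm

Q = I·t = 0.3270 × 4240.0 = 1386 C; n(e⁻) = 0.01437 mol.
n(Cr) = n(e⁻)/3 = 0.004790 mol, so m = 0.004790 × 52 = 0.2491 g.
Volume = m/ρ = 0.2491 / 7.19 = 0.03464 cm³.
Thickness = V/A = 0.03464 / 439 = 7.89 × 10⁻⁵ cm = 0.789 μm.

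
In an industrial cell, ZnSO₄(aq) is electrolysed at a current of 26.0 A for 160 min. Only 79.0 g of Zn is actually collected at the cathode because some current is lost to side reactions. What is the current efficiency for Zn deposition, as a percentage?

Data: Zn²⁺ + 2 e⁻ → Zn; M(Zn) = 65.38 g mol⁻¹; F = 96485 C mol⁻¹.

Q = I·t = 26.00 × 9600.0 = 249600 C; n(e⁻) = 249600/96485 = 2.587 mol.
Theoretical n(Zn) = n(e⁻)/2 = 1.293 mol, i.e. m_theo = 1.293 × 65.38 = 84.57 g.
Efficiency = m_actual / m_theo = 79.0 / 84.57 = 93.4 %.

93.4 %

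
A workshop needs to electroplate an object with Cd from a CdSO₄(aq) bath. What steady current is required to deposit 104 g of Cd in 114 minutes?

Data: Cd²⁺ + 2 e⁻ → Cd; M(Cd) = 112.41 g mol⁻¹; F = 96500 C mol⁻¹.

n(Cd) = 104 / 112.41 = 0.9252 mol.
n(e⁻) = 2 × 0.9252 = 1.850 mol.
Q = n(e⁻)·F = 1.850 × 96500 = 178600 C.
I = Q/t = 178600 / 6840.0 s = 26.1 A.

26.1 A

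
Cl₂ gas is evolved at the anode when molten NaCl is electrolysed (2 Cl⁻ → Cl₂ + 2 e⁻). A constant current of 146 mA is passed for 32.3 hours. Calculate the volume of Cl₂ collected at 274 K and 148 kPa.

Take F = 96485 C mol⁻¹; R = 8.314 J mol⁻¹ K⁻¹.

Q = I·t = 0.1460 A × 116280 s = 16980 C.
n(e⁻) = Q/F = 16980 / 96485 = 0.1760 mol.
2 electrons are transferred per Cl₂ molecule, so n(Cl₂) = 0.1760 / 2 = 0.08798 mol.
V = nRT/P = (0.08798 × 8.314 × 274) / (148 × 10³ Pa) = 0.00135 m³ = 1.35 L.

1.35 L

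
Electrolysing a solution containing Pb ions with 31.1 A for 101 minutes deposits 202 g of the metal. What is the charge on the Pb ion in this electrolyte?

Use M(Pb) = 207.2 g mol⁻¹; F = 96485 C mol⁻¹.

+2

Q = I·t = 31.10 A × 6060.0 s = 188500 C, so n(e⁻) = 188500/96485 = 1.953 mol.
n(Pb) deposited = 202 / 207.2 = 0.9749 mol.
Electrons per atom = n(e⁻)/n(Pb) = 1.953 / 0.9749 = 2.00 ≈ 2, so the ion is Pb²⁺.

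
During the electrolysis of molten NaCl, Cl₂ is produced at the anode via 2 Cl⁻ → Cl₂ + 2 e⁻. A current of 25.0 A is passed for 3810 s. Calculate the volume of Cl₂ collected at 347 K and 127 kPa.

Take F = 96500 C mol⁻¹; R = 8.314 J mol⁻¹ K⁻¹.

Q = I·t = 25.00 A × 3810.0 s = 95250 C.
n(e⁻) = Q/F = 95250 / 96500 = 0.9870 mol.
2 electrons are transferred per Cl₂ molecule, so n(Cl₂) = 0.9870 / 2 = 0.4935 mol.
V = nRT/P = (0.4935 × 8.314 × 347) / (127 × 10³ Pa) = 0.0112 m³ = 11.2 L.

11.2 L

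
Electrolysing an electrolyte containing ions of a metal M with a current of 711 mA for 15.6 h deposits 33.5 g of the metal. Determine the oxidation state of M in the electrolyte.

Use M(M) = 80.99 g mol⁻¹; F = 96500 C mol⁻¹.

Q = I·t = 0.7110 A × 56160 s = 39930 C, so n(e⁻) = 39930/96500 = 0.4138 mol.
n(M) deposited = 33.5 / 80.99 = 0.4136 mol.
Electrons per atom = n(e⁻)/n(M) = 0.4138 / 0.4136 = 1.00 ≈ 1, so the ion is M⁺.

+1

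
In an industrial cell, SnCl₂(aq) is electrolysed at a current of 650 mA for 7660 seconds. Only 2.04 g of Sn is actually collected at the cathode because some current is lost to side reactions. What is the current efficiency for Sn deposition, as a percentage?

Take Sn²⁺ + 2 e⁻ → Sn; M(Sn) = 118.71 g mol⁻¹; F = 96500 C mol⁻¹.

66.6 %

Q = I·t = 0.6500 × 7660.0 = 4979 C; n(e⁻) = 4979/96500 = 0.05160 mol.
Theoretical n(Sn) = n(e⁻)/2 = 0.02580 mol, i.e. m_theo = 0.02580 × 118.71 = 3.062 g.
Efficiency = m_actual / m_theo = 2.04 / 3.062 = 66.6 %.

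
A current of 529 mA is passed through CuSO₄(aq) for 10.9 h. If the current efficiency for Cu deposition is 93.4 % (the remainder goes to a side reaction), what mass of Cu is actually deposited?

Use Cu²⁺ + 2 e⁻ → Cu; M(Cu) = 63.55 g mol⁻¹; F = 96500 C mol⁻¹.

Q = I·t = 0.5290 × 39240 = 20760 C.
n(e⁻) = 20760/96500 = 0.2151 mol; theoretically n(Cu) = 0.2151/2 = 0.1076 mol, m_theo = 6.835 g.
At 93.4 % efficiency, m_actual = 0.934 × 6.835 = 6.38 g.

6.38 g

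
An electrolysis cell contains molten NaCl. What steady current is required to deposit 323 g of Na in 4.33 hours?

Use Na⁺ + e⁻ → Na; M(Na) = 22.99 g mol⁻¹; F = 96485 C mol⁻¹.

n(Na) = 323 / 22.99 = 14.05 mol.
n(e⁻) = 1 × 14.05 = 14.05 mol.
Q = n(e⁻)·F = 14.05 × 96485 = 1356000 C.
I = Q/t = 1356000 / 15588 s = 87.0 A.

87.0 A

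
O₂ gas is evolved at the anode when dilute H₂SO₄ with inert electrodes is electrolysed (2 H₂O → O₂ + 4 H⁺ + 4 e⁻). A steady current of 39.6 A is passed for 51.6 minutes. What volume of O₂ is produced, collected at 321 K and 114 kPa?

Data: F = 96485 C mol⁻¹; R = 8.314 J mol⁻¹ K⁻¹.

7.44 L

Q = I·t = 39.60 A × 3096.0 s = 122600 C.
n(e⁻) = Q/F = 122600 / 96485 = 1.271 mol.
4 electrons are transferred per O₂ molecule, so n(O₂) = 1.271 / 4 = 0.3177 mol.
V = nRT/P = (0.3177 × 8.314 × 321) / (114 × 10³ Pa) = 0.00744 m³ = 7.44 L.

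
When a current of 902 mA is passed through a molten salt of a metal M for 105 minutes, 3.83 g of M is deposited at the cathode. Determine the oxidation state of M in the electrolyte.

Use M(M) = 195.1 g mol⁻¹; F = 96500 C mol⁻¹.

+3

Q = I·t = 0.9020 A × 6300.0 s = 5683 C, so n(e⁻) = 5683/96500 = 0.05889 mol.
n(M) deposited = 3.83 / 195.1 = 0.01963 mol.
Electrons per atom = n(e⁻)/n(M) = 0.05889 / 0.01963 = 3.00 ≈ 3, so the ion is M³⁺.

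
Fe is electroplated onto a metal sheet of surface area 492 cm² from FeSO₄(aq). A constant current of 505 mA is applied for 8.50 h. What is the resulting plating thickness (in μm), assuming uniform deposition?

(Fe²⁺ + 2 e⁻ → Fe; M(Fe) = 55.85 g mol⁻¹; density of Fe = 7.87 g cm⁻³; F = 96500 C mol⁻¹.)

11.5 μm

Q = I·t = 0.5050 × 30600 = 15450 C; n(e⁻) = 0.1601 mol.
n(Fe) = n(e⁻)/2 = 0.08007 mol, so m = 0.08007 × 55.85 = 4.472 g.
Volume = m/ρ = 4.472 / 7.87 = 0.5682 cm³.
Thickness = V/A = 0.5682 / 492 = 0.00115 cm = 11.5 μm.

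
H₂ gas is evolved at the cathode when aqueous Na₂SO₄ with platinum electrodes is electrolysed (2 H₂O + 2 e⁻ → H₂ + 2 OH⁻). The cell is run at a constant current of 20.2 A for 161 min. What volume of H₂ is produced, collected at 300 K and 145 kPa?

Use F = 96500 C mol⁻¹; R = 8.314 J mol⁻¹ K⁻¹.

Q = I·t = 20.20 A × 9660.0 s = 195100 C.
n(e⁻) = Q/F = 195100 / 96500 = 2.022 mol.
2 electrons are transferred per H₂ molecule, so n(H₂) = 2.022 / 2 = 1.011 mol.
V = nRT/P = (1.011 × 8.314 × 300) / (145 × 10³ Pa) = 0.0174 m³ = 17.4 L.

17.4 L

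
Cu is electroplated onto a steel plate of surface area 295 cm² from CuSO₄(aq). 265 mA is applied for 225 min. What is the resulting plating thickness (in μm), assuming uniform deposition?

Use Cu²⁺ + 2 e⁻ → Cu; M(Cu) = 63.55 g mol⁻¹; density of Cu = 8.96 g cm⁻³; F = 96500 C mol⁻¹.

4.46 μm

Q = I·t = 0.2650 × 13500 = 3578 C; n(e⁻) = 0.03707 mol.
n(Cu) = n(e⁻)/2 = 0.01854 mol, so m = 0.01854 × 63.55 = 1.178 g.
Volume = m/ρ = 1.178 / 8.96 = 0.1315 cm³.
Thickness = V/A = 0.1315 / 295 = 4.46 × 10⁻⁴ cm = 4.46 μm.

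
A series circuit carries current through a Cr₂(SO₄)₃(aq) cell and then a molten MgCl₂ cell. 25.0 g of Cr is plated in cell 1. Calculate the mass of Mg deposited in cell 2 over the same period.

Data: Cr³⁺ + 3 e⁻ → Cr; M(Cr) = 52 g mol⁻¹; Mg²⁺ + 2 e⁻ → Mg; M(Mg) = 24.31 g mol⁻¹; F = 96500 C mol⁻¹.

n(Cr) = 25.0 / 52 = 0.4808 mol.
Since Cr³⁺ + 3 e⁻ → Cr, n(e⁻) passed = 3 × 0.4808 = 1.442 mol.
Cells in series carry the same charge, so the same 1.442 mol of electrons passes through cell 2.
Mg²⁺ + 2 e⁻ → Mg, so n(Mg) = 1.442 / 2 = 0.7212 mol.
m(Mg) = 0.7212 × 24.31 = 17.5 g.

17.5 g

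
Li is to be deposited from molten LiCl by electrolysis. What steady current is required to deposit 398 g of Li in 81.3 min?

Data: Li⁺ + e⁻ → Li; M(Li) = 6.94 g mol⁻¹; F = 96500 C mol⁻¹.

n(Li) = 398 / 6.94 = 57.35 mol.
n(e⁻) = 1 × 57.35 = 57.35 mol.
Q = n(e⁻)·F = 57.35 × 96500 = 5534000 C.
I = Q/t = 5534000 / 4878.0 s = 1130 A.

1130 A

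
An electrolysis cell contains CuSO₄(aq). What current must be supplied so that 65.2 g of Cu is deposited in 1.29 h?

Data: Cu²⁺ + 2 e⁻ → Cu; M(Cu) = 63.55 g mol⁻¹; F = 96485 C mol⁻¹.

42.6 A

n(Cu) = 65.2 / 63.55 = 1.026 mol.
n(e⁻) = 2 × 1.026 = 2.052 mol.
Q = n(e⁻)·F = 2.052 × 96485 = 198000 C.
I = Q/t = 198000 / 4644.0 s = 42.6 A.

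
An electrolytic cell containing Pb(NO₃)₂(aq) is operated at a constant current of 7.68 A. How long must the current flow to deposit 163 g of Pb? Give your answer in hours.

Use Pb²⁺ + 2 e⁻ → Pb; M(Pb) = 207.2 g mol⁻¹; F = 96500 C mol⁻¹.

5.49 h

n(Pb) = m/M = 163 / 207.2 = 0.7867 mol.
Each Pb atom requires 2 electrons, so n(e⁻) = 2 × 0.7867 = 1.573 mol.
Q = n(e⁻)·F = 1.573 × 96500 = 151800 C.
t = Q/I = 151800 / 7.680 A = 19770 s = 5.49 h.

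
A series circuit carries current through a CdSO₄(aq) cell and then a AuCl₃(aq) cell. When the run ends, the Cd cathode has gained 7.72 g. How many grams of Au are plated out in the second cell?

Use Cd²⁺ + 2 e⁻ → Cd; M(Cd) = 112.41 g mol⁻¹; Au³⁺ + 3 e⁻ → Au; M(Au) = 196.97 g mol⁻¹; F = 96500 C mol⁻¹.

9.02 g

n(Cd) = 7.72 / 112.41 = 0.06868 mol.
Since Cd²⁺ + 2 e⁻ → Cd, n(e⁻) passed = 2 × 0.06868 = 0.1374 mol.
Cells in series carry the same charge, so the same 0.1374 mol of electrons passes through cell 2.
Au³⁺ + 3 e⁻ → Au, so n(Au) = 0.1374 / 3 = 0.04578 mol.
m(Au) = 0.04578 × 196.97 = 9.02 g.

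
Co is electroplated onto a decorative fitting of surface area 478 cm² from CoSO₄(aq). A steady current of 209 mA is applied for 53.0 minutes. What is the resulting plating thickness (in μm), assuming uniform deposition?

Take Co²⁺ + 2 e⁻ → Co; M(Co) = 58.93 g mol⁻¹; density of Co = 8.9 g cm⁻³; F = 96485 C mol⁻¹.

Q = I·t = 0.2090 × 3180.0 = 664.6 C; n(e⁻) = 0.006888 mol.
n(Co) = n(e⁻)/2 = 0.003444 mol, so m = 0.003444 × 58.93 = 0.2030 g.
Volume = m/ρ = 0.2030 / 8.9 = 0.02280 cm³.
Thickness = V/A = 0.02280 / 478 = 4.77 × 10⁻⁵ cm = 0.477 μm.

0.477 μm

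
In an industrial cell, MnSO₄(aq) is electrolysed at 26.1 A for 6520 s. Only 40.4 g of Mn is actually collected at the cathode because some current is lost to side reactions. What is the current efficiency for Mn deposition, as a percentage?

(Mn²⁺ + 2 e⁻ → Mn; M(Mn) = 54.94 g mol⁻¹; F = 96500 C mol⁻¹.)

83.4 %

Q = I·t = 26.10 × 6520.0 = 170200 C; n(e⁻) = 170200/96500 = 1.763 mol.
Theoretical n(Mn) = n(e⁻)/2 = 0.8817 mol, i.e. m_theo = 0.8817 × 54.94 = 48.44 g.
Efficiency = m_actual / m_theo = 40.4 / 48.44 = 83.4 %.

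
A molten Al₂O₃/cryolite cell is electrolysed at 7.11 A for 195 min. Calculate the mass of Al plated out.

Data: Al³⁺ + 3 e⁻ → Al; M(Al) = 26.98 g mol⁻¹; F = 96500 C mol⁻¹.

Q = I·t = 7.110 A × 11700 s = 83190 C.
n(e⁻) = Q/F = 83190 / 96500 = 0.8620 mol.
Al³⁺ + 3 e⁻ → Al, so n(Al) = n(e⁻)/3 = 0.2873 mol.
m = n·M = 0.2873 × 26.98 = 7.75 g.

7.75 g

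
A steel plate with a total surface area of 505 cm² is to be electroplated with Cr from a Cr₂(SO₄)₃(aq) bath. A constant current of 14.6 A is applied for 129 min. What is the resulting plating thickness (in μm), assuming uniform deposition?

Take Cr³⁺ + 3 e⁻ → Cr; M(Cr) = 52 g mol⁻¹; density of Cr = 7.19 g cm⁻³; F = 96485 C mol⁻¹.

Q = I·t = 14.60 × 7740.0 = 113000 C; n(e⁻) = 1.171 mol.
n(Cr) = n(e⁻)/3 = 0.3904 mol, so m = 0.3904 × 52 = 20.30 g.
Volume = m/ρ = 20.30 / 7.19 = 2.823 cm³.
Thickness = V/A = 2.823 / 505 = 0.00559 cm = 55.9 μm.

55.9 μm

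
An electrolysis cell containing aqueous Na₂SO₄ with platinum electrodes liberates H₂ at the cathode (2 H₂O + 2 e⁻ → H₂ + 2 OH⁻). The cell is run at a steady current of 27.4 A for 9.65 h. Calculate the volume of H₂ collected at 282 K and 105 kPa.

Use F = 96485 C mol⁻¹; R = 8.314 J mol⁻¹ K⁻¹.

Q = I·t = 27.40 A × 34740 s = 951900 C.
n(e⁻) = Q/F = 951900 / 96485 = 9.866 mol.
2 electrons are transferred per H₂ molecule, so n(H₂) = 9.866 / 2 = 4.933 mol.
V = nRT/P = (4.933 × 8.314 × 282) / (105 × 10³ Pa) = 0.110 m³ = 110 L.

110 L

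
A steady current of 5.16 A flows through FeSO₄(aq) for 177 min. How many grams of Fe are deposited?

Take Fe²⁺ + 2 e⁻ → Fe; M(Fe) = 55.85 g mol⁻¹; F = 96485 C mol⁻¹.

Q = I·t = 5.160 A × 10620 s = 54800 C.
n(e⁻) = Q/F = 54800 / 96485 = 0.5680 mol.
Fe²⁺ + 2 e⁻ → Fe, so n(Fe) = n(e⁻)/2 = 0.2840 mol.
m = n·M = 0.2840 × 55.85 = 15.9 g.

15.9 g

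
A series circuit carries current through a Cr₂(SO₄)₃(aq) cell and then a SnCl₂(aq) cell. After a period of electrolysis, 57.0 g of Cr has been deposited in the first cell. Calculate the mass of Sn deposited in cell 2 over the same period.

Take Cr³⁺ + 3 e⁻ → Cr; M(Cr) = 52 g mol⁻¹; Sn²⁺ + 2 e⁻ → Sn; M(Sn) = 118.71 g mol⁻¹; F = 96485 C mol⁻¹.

n(Cr) = 57.0 / 52 = 1.096 mol.
Since Cr³⁺ + 3 e⁻ → Cr, n(e⁻) passed = 3 × 1.096 = 3.288 mol.
Cells in series carry the same charge, so the same 3.288 mol of electrons passes through cell 2.
Sn²⁺ + 2 e⁻ → Sn, so n(Sn) = 3.288 / 2 = 1.644 mol.
m(Sn) = 1.644 × 118.71 = 195 g.

195 g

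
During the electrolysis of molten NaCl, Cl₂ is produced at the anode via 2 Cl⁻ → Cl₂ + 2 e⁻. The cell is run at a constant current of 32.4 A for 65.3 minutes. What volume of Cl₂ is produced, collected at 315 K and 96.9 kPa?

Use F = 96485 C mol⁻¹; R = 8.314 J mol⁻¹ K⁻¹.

17.8 L

Q = I·t = 32.40 A × 3918.0 s = 126900 C.
n(e⁻) = Q/F = 126900 / 96485 = 1.316 mol.
2 electrons are transferred per Cl₂ molecule, so n(Cl₂) = 1.316 / 2 = 0.6578 mol.
V = nRT/P = (0.6578 × 8.314 × 315) / (96.9 × 10³ Pa) = 0.0178 m³ = 17.8 L.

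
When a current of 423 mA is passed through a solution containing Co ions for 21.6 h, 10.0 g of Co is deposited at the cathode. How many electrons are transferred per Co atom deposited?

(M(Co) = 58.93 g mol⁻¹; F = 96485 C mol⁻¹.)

Q = I·t = 0.4230 A × 77760 s = 32890 C, so n(e⁻) = 32890/96485 = 0.3409 mol.
n(Co) deposited = 10.0 / 58.93 = 0.1697 mol.
Electrons per atom = n(e⁻)/n(Co) = 0.3409 / 0.1697 = 2.01 ≈ 2, so the ion is Co²⁺.

2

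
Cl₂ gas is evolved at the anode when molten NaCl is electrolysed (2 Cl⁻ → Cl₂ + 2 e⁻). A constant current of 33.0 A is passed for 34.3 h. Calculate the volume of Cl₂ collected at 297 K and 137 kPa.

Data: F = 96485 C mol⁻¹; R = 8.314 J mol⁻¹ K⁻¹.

381 L

Q = I·t = 33.00 A × 123480 s = 4075000 C.
n(e⁻) = Q/F = 4075000 / 96485 = 42.23 mol.
2 electrons are transferred per Cl₂ molecule, so n(Cl₂) = 42.23 / 2 = 21.12 mol.
V = nRT/P = (21.12 × 8.314 × 297) / (137 × 10³ Pa) = 0.381 m³ = 381 L.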